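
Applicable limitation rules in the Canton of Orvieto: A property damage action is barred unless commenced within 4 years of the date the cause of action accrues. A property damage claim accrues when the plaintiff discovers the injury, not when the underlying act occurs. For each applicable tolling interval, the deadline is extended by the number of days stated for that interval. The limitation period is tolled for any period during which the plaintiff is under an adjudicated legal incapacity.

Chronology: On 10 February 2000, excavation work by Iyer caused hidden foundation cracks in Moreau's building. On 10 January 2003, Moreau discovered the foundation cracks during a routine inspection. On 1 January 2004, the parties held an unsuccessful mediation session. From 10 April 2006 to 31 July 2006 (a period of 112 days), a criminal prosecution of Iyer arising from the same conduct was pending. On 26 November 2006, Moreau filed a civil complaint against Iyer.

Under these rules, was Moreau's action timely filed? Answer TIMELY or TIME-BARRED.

TIMELY

The claim did not accrue until Moreau discovered the injury on 10 January 2003; the 10 February 2000 act date does not start the clock under the stated rule.
Adding the 4 years base period to 10 January 2003 gives a deadline of 10 January 2007, before any tolling.
The pending criminal prosecution from 10 April 2006 to 31 July 2006 does not toll the period, because no stated rule makes a criminal prosecution a tolling event.
None of the other events listed affects the running of the period under the stated rules.
The 26 November 2006 filing precedes the 10 January 2007 deadline; the claim is timely.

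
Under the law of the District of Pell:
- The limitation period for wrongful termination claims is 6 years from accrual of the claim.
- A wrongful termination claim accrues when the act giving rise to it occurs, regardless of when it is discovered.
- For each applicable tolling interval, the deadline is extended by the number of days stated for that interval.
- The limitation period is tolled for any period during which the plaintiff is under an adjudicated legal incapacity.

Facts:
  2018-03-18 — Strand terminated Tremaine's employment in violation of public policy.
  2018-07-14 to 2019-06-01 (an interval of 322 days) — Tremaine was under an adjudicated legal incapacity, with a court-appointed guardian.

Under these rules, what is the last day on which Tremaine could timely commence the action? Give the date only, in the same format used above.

The claim accrued on 2018-03-18, the date of the act.
The untolled deadline — 6 years after 2018-03-18 — is 2024-03-18.
The plaintiff's legal incapacity from 2018-07-14 to 2019-06-01 tolled the period for 322 days, extending the deadline to 2025-02-03.

2025-02-03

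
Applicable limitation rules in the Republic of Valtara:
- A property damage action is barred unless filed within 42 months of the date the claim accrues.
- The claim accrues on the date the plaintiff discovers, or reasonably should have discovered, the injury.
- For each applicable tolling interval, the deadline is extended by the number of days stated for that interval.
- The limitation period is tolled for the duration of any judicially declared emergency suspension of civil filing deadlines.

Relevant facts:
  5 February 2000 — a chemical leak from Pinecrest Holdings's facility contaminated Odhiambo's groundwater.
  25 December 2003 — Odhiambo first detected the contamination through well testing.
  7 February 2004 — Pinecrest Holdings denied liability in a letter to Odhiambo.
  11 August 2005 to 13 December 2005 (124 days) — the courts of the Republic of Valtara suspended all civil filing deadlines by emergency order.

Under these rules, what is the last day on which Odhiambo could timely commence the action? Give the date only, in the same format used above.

27 October 2007

Accrual is tied to discovery, so the period began on 25 December 2003 rather than on 5 February 2000 when the act occurred.
The untolled deadline — 42 months after 25 December 2003 — is 25 June 2007.
Because the emergency suspension of filing deadlines ran from 11 August 2005 to 13 December 2005, the deadline is extended by 124 days to 27 October 2007.
The other events in the timeline have no effect on the limitation period under the stated rules.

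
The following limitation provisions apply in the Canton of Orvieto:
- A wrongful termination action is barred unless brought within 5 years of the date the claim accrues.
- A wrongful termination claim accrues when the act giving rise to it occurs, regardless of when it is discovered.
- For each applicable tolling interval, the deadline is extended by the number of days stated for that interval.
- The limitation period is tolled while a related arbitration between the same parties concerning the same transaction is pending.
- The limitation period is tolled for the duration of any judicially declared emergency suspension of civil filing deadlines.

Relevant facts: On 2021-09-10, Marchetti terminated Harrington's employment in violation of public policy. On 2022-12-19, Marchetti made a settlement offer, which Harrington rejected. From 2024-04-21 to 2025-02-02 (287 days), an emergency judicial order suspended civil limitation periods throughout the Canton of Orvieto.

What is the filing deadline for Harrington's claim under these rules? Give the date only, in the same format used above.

The claim accrued on 2021-09-10, the date of the act.
The untolled deadline — 5 years after 2021-09-10 — is 2026-09-10.
The period was tolled for 287 days by the emergency suspension of filing deadlines (2024-04-21 to 2025-02-02), pushing the deadline to 2027-06-24.
None of the other events listed affects the running of the period under the stated rules.

2027-06-24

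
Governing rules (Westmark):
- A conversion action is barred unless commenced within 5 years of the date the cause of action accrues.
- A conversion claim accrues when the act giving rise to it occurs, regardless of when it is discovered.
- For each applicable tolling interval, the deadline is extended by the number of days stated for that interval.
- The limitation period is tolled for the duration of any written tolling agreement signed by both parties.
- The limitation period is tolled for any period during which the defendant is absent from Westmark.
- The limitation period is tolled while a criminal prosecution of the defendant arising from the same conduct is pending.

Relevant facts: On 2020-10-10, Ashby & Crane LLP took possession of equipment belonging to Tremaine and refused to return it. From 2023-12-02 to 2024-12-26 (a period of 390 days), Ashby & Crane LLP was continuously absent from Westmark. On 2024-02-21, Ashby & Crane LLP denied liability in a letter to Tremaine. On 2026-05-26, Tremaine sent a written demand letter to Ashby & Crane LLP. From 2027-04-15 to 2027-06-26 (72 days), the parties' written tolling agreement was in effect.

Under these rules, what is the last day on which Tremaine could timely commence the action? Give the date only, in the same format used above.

2026-11-04

The cause of action accrued on 2020-10-10, the date of the act.
Adding the 5 years base period to 2020-10-10 gives a deadline of 2025-10-10, before any tolling.
The period was tolled for 390 days by the defendant's absence from the jurisdiction (2023-12-02 to 2024-12-26), pushing the deadline to 2026-11-04.
The written tolling agreement from 2027-04-15 to 2027-06-26 began after the period had already run on 2026-11-04, so it has no tolling effect.
The other events in the timeline have no effect on the limitation period under the stated rules.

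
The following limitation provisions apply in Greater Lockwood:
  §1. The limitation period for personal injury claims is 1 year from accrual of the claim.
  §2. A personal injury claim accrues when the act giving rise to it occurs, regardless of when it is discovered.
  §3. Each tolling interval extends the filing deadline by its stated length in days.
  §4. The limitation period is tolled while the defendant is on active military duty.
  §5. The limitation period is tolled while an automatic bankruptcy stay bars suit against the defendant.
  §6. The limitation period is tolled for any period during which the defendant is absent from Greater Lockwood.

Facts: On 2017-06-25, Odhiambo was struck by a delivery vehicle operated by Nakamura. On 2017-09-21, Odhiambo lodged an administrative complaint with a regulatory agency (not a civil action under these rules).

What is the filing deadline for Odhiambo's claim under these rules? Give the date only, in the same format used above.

2018-06-25

The limitation period began to run on 2017-06-25.
Adding the 1 year base period to 2017-06-25 gives a deadline of 2018-06-25, before any tolling.
None of the other events listed affects the running of the period under the stated rules.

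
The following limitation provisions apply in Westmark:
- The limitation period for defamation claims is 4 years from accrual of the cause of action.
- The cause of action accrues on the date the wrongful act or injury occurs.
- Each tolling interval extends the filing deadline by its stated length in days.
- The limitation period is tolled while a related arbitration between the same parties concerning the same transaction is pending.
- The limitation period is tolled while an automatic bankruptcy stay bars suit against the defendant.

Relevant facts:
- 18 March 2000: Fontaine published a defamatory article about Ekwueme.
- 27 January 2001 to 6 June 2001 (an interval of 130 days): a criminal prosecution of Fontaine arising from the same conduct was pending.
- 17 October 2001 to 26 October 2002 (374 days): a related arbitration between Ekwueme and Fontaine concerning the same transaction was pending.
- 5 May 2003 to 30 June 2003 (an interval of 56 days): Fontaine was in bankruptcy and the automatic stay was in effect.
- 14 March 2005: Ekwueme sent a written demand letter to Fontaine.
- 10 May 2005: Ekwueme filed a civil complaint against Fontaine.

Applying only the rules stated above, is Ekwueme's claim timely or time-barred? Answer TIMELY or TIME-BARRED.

TIMELY

The cause of action accrued on 18 March 2000, the date of the act.
4 years from 18 March 2000 is 18 March 2004.
Because the pending related arbitration ran from 17 October 2001 to 26 October 2002, the deadline is extended by 374 days to 27 March 2005.
The automatic bankruptcy stay from 5 May 2003 to 30 June 2003 tolled the period for 56 days, extending the deadline to 22 May 2005.
Although a criminal prosecution ran from 27 January 2001 to 6 June 2001, the stated rules do not make that a tolling event, so it is disregarded.
The other events in the timeline have no effect on the limitation period under the stated rules.
The 10 May 2005 filing precedes the 22 May 2005 deadline; the claim is timely.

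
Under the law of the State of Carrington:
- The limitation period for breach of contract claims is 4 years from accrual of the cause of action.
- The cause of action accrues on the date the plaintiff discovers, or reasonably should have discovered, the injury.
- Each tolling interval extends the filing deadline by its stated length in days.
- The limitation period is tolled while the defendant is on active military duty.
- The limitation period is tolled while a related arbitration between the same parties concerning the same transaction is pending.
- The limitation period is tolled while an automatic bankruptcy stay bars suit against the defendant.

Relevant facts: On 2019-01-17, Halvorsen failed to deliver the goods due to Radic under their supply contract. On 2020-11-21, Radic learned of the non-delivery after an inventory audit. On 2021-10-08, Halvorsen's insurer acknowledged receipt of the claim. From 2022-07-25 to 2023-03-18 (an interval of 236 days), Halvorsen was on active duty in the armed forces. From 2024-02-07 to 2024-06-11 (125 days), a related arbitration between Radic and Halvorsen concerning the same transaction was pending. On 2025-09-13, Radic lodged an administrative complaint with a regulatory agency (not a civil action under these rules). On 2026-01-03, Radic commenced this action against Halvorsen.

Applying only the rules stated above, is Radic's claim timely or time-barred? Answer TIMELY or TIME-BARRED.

Under the discovery rule, the claim accrued on 2020-11-21, when Radic discovered the injury — not on the 2019-01-17 date of the underlying act.
Adding the 4 years base period to 2020-11-21 gives a deadline of 2024-11-21, before any tolling.
The period was tolled for 236 days by the defendant's active military service (2022-07-25 to 2023-03-18), pushing the deadline to 2025-07-15.
The period was tolled for 125 days by the pending related arbitration (2024-02-07 to 2024-06-11), pushing the deadline to 2025-11-17.
None of the other events listed affects the running of the period under the stated rules.
Filing on 2026-01-03 missed the 2025-11-17 deadline — the action is time-barred.

TIME-BARRED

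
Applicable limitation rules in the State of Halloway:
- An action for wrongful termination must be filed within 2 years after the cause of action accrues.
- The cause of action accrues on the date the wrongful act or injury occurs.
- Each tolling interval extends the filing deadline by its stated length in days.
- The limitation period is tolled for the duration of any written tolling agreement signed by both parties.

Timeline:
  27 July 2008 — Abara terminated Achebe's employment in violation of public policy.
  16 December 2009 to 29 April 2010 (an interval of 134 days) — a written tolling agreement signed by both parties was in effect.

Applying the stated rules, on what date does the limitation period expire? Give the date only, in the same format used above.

8 December 2010

The limitation period began to run on 27 July 2008.
2 years from 27 July 2008 is 27 July 2010.
The period was tolled for 134 days by the written tolling agreement (16 December 2009 to 29 April 2010), pushing the deadline to 8 December 2010.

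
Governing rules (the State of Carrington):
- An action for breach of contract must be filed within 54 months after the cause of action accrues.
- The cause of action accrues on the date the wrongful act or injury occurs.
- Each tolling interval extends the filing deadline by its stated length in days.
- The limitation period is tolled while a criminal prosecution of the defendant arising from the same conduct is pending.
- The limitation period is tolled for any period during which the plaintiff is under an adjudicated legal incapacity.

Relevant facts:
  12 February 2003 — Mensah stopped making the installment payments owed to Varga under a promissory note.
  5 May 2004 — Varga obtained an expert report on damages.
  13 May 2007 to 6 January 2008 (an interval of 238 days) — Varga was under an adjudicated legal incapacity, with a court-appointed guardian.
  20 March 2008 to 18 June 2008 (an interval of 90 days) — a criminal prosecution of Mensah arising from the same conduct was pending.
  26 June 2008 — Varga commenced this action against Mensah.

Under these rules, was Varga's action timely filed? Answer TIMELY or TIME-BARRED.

The cause of action accrued on 12 February 2003, the date of the act.
Adding the 54 months base period to 12 February 2003 gives a deadline of 12 August 2007, before any tolling.
Because the plaintiff's legal incapacity ran from 13 May 2007 to 6 January 2008, the deadline is extended by 238 days to 6 April 2008.
The pending criminal prosecution from 20 March 2008 to 18 June 2008 tolled the period for 90 days, extending the deadline to 5 July 2008.
None of the other events listed affects the running of the period under the stated rules.
Filing on 26 June 2008 beat the 5 July 2008 deadline — the action is timely.

TIMELY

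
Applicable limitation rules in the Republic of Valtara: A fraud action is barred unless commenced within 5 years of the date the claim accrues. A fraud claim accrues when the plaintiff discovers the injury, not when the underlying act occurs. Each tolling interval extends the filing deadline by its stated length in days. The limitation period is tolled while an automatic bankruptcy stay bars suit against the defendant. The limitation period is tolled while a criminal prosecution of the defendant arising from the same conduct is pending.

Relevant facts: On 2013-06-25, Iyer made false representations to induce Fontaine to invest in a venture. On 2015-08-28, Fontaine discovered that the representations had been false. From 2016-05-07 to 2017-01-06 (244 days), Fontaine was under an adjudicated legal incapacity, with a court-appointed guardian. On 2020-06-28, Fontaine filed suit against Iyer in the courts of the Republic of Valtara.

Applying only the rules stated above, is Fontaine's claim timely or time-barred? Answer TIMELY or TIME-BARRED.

Accrual is tied to discovery, so the period began on 2015-08-28 rather than on 2013-06-25 when the act occurred.
The untolled deadline — 5 years after 2015-08-28 — is 2020-08-28.
Although the plaintiff's incapacity ran from 2016-05-07 to 2017-01-06, the stated rules do not make that a tolling event, so it is disregarded.
Fontaine filed on 2020-06-28, before the 2020-08-28 deadline, so the action is timely.

TIMELY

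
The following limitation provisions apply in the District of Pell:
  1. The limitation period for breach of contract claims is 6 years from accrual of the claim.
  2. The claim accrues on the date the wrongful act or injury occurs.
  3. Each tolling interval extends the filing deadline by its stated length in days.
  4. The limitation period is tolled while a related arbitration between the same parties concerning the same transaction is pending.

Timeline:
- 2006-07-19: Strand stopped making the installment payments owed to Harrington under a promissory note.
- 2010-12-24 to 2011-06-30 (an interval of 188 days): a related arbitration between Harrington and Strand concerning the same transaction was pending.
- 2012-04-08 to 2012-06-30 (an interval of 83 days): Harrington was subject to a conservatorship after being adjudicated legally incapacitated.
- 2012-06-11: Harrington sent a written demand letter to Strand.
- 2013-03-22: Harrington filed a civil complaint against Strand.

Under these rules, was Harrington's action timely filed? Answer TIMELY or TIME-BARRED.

TIME-BARRED

The limitation period began to run on 2006-07-19.
Adding the 6 years base period to 2006-07-19 gives a deadline of 2012-07-19, before any tolling.
The pending related arbitration from 2010-12-24 to 2011-06-30 tolled the period for 188 days, extending the deadline to 2013-01-23.
Although the plaintiff's incapacity ran from 2012-04-08 to 2012-06-30, the stated rules do not make that a tolling event, so it is disregarded.
None of the other events listed affects the running of the period under the stated rules.
Filing on 2013-03-22 missed the 2013-01-23 deadline — the action is time-barred.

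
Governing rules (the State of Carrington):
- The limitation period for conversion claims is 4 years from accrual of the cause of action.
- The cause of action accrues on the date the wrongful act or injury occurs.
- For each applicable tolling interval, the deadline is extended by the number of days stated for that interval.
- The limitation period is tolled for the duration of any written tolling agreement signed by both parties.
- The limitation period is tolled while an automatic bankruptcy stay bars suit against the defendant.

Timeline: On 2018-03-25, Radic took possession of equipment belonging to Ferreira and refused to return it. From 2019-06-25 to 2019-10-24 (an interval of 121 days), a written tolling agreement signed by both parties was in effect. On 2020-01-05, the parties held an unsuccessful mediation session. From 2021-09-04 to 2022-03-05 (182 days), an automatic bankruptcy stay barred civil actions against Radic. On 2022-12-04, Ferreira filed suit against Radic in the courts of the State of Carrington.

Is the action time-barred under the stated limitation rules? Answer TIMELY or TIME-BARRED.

The limitation period began to run on 2018-03-25.
The untolled deadline — 4 years after 2018-03-25 — is 2022-03-25.
The period was tolled for 121 days by the written tolling agreement (2019-06-25 to 2019-10-24), pushing the deadline to 2022-07-24.
Because the automatic bankruptcy stay ran from 2021-09-04 to 2022-03-05, the deadline is extended by 182 days to 2023-01-22.
Nothing else in the chronology tolls or restarts the period.
Filing on 2022-12-04 beat the 2023-01-22 deadline — the action is timely.

TIMELY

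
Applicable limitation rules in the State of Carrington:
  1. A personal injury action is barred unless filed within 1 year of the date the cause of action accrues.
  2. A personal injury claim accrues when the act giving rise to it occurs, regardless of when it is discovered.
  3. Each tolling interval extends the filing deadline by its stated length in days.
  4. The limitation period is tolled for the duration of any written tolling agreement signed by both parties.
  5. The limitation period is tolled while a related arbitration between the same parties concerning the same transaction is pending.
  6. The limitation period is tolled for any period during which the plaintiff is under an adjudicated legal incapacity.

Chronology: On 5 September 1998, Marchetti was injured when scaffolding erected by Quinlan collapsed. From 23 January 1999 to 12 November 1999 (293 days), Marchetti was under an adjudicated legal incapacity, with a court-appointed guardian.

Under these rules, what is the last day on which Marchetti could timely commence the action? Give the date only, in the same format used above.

The cause of action accrued on 5 September 1998, the date of the act.
Adding the 1 year base period to 5 September 1998 gives a deadline of 5 September 1999, before any tolling.
Because the plaintiff's legal incapacity ran from 23 January 1999 to 12 November 1999, the deadline is extended by 293 days to 24 June 2000.

24 June 2000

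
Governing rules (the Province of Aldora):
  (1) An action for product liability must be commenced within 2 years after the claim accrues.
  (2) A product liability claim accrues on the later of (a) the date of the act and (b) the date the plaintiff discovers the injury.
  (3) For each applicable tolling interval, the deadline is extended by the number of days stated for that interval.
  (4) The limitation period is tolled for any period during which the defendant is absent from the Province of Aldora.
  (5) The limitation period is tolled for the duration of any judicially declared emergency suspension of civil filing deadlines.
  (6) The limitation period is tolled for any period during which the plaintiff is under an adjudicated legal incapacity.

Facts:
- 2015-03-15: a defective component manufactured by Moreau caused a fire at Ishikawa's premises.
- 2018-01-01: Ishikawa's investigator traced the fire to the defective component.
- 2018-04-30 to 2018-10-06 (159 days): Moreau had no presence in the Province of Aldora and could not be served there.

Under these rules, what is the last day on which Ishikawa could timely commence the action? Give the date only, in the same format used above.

2020-06-08

Taking the later of the act (2015-03-15) and discovery (2018-01-01), the claim accrued on 2018-01-01.
2 years from 2018-01-01 is 2020-01-01.
Because the defendant's absence from the jurisdiction ran from 2018-04-30 to 2018-10-06, the deadline is extended by 159 days to 2020-06-08.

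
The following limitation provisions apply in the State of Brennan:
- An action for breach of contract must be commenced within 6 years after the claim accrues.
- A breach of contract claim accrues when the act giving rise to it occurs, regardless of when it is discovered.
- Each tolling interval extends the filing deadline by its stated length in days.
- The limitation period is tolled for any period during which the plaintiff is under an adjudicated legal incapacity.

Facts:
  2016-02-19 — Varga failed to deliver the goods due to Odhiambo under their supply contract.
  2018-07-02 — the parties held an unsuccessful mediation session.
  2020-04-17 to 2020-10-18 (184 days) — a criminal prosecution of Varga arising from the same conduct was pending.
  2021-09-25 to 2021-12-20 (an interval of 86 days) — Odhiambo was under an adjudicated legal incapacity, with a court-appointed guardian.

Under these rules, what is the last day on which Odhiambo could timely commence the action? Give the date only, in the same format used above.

The limitation period began to run on 2016-02-19.
6 years from 2016-02-19 is 2022-02-19.
The period was tolled for 86 days by the plaintiff's legal incapacity (2021-09-25 to 2021-12-20), pushing the deadline to 2022-05-16.
Although a criminal prosecution ran from 2020-04-17 to 2020-10-18, the stated rules do not make that a tolling event, so it is disregarded.
None of the other events listed affects the running of the period under the stated rules.

2022-05-16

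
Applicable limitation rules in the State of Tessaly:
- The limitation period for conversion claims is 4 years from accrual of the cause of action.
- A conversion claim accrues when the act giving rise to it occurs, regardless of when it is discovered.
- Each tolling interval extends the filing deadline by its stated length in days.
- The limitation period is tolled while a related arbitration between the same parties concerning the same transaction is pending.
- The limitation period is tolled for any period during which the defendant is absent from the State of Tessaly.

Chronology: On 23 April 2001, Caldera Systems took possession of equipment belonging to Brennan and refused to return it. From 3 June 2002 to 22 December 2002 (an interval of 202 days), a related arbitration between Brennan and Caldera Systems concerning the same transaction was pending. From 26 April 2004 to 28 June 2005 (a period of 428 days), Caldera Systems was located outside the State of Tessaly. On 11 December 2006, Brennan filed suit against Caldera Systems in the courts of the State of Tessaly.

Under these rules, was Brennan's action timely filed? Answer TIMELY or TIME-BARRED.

The limitation period began to run on 23 April 2001.
Adding the 4 years base period to 23 April 2001 gives a deadline of 23 April 2005, before any tolling.
The pending related arbitration from 3 June 2002 to 22 December 2002 tolled the period for 202 days, extending the deadline to 11 November 2005.
Because the defendant's absence from the jurisdiction ran from 26 April 2004 to 28 June 2005, the deadline is extended by 428 days to 13 January 2007.
The 11 December 2006 filing precedes the 13 January 2007 deadline; the claim is timely.

TIMELY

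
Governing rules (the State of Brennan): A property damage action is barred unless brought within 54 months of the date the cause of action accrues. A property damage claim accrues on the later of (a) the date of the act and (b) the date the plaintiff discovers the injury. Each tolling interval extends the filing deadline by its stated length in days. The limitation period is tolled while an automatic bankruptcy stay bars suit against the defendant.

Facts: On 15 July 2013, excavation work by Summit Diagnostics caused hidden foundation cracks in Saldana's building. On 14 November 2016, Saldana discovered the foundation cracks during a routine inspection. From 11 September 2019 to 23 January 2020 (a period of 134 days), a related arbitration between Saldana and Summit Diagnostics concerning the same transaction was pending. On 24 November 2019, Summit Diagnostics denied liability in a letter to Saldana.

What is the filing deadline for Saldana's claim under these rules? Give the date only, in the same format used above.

14 May 2021

The claim accrued on 14 November 2016 — the later of the 15 July 2013 act and the 14 November 2016 discovery.
54 months from 14 November 2016 is 14 May 2021.
No stated provision tolls the period for a pending arbitration, so the interval from 11 September 2019 to 23 January 2020 has no effect on the deadline.
The other events in the timeline have no effect on the limitation period under the stated rules.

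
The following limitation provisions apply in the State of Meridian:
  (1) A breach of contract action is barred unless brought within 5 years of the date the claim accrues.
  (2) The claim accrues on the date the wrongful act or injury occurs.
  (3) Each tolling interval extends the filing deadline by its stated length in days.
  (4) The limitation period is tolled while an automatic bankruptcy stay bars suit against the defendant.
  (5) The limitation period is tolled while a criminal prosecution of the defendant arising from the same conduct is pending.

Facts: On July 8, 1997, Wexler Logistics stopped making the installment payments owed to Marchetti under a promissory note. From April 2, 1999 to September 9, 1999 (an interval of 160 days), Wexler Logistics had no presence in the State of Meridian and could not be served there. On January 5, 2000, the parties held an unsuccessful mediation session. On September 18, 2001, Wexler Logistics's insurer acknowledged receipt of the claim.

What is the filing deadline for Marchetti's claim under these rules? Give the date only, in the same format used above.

The claim accrued on July 8, 1997, the date of the act.
Adding the 5 years base period to July 8, 1997 gives a deadline of July 8, 2002, before any tolling.
Although the defendant's absence ran from April 2, 1999 to September 9, 1999, the stated rules do not make that a tolling event, so it is disregarded.
None of the other events listed affects the running of the period under the stated rules.

July 8, 2002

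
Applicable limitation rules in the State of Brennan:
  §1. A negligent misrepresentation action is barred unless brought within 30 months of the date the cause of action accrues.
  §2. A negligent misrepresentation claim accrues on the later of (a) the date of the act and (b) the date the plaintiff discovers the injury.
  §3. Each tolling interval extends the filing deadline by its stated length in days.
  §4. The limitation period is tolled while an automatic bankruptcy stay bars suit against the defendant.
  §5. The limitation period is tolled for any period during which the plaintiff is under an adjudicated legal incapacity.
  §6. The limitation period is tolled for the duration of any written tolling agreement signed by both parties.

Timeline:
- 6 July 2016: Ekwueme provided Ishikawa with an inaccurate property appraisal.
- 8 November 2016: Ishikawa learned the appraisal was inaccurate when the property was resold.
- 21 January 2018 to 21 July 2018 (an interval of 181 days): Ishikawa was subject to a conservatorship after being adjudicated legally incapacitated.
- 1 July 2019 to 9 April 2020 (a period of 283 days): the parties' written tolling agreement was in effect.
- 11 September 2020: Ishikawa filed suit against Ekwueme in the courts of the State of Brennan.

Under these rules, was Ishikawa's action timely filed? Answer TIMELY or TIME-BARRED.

TIME-BARRED

The claim accrued on 8 November 2016 — the later of the 6 July 2016 act and the 8 November 2016 discovery.
Adding the 30 months base period to 8 November 2016 gives a deadline of 8 May 2019, before any tolling.
The plaintiff's legal incapacity from 21 January 2018 to 21 July 2018 tolled the period for 181 days, extending the deadline to 5 November 2019.
The written tolling agreement from 1 July 2019 to 9 April 2020 tolled the period for 283 days, extending the deadline to 14 August 2020.
Ishikawa filed on 11 September 2020, after the 14 August 2020 deadline, so the action is time-barred.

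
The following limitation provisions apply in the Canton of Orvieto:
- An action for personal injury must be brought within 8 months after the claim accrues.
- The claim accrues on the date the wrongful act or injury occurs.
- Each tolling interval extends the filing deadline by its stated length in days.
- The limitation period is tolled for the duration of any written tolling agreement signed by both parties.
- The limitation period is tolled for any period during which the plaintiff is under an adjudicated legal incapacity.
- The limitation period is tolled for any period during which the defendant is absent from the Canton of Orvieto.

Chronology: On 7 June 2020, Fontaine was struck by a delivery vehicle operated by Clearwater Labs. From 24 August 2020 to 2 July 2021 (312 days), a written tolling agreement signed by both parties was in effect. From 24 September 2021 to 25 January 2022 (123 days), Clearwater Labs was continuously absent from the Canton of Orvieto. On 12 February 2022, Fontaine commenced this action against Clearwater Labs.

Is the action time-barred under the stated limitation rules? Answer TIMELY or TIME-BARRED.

The claim accrued on 7 June 2020, the date of the act.
Adding the 8 months base period to 7 June 2020 gives a deadline of 7 February 2021, before any tolling.
The written tolling agreement from 24 August 2020 to 2 July 2021 tolled the period for 312 days, extending the deadline to 16 December 2021.
Because the defendant's absence from the jurisdiction ran from 24 September 2021 to 25 January 2022, the deadline is extended by 123 days to 18 April 2022.
Fontaine filed on 12 February 2022, before the 18 April 2022 deadline, so the action is timely.

TIMELY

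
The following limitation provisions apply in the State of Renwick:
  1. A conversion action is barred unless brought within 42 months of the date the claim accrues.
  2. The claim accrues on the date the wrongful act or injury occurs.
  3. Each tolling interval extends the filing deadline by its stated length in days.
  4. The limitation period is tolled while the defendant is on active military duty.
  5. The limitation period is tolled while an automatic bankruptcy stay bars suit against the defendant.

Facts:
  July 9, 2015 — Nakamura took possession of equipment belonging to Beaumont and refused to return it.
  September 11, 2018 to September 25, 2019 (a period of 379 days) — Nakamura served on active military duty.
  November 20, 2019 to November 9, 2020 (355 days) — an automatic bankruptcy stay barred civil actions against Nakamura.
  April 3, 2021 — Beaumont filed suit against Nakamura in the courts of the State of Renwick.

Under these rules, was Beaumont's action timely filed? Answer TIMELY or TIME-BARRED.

The limitation period began to run on July 9, 2015.
Adding the 42 months base period to July 9, 2015 gives a deadline of January 9, 2019, before any tolling.
The period was tolled for 379 days by the defendant's active military service (September 11, 2018 to September 25, 2019), pushing the deadline to January 23, 2020.
The automatic bankruptcy stay from November 20, 2019 to November 9, 2020 tolled the period for 355 days, extending the deadline to January 12, 2021.
The April 3, 2021 filing falls after the January 12, 2021 deadline; the claim is time-barred.

TIME-BARRED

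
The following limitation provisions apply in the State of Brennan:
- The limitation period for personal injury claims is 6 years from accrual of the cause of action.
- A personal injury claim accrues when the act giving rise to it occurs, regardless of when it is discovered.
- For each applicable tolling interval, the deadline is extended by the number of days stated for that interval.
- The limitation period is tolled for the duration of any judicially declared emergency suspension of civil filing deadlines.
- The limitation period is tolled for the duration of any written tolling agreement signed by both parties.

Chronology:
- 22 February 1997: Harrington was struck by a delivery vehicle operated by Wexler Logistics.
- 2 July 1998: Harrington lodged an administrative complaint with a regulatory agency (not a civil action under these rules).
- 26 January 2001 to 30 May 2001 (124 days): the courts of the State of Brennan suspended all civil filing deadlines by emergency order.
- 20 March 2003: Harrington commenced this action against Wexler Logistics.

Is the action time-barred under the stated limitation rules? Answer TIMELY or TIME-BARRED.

TIMELY

The limitation period began to run on 22 February 1997.
The untolled deadline — 6 years after 22 February 1997 — is 22 February 2003.
Because the emergency suspension of filing deadlines ran from 26 January 2001 to 30 May 2001, the deadline is extended by 124 days to 26 June 2003.
None of the other events listed affects the running of the period under the stated rules.
Filing on 20 March 2003 beat the 26 June 2003 deadline — the action is timely.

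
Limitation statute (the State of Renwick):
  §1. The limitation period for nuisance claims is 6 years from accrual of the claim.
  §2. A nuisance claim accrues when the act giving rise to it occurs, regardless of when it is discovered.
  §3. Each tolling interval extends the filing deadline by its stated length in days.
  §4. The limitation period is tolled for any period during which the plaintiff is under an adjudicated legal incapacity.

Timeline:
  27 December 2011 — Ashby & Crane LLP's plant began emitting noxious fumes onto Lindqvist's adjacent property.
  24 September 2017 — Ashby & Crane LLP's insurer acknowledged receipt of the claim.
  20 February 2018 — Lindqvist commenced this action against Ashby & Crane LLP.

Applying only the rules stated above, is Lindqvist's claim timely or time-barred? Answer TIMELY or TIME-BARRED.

The claim accrued on 27 December 2011, the date of the act.
Adding the 6 years base period to 27 December 2011 gives a deadline of 27 December 2017, before any tolling.
The other events in the timeline have no effect on the limitation period under the stated rules.
Filing on 20 February 2018 missed the 27 December 2017 deadline — the action is time-barred.

TIME-BARRED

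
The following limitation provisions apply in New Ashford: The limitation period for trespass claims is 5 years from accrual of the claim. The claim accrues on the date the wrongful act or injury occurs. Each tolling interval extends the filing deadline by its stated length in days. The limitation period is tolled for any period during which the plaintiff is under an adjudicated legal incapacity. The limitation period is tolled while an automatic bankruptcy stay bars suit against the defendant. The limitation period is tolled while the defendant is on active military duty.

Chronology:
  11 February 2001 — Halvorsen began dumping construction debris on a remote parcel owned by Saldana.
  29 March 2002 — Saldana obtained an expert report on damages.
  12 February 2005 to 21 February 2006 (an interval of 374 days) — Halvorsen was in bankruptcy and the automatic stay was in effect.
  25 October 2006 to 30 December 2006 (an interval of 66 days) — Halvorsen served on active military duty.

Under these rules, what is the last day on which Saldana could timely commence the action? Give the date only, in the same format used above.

27 April 2007

The claim accrued on 11 February 2001, when the wrongful act occurred.
Adding the 5 years base period to 11 February 2001 gives a deadline of 11 February 2006, before any tolling.
Because the automatic bankruptcy stay ran from 12 February 2005 to 21 February 2006, the deadline is extended by 374 days to 20 February 2007.
The period was tolled for 66 days by the defendant's active military service (25 October 2006 to 30 December 2006), pushing the deadline to 27 April 2007.
The other events in the timeline have no effect on the limitation period under the stated rules.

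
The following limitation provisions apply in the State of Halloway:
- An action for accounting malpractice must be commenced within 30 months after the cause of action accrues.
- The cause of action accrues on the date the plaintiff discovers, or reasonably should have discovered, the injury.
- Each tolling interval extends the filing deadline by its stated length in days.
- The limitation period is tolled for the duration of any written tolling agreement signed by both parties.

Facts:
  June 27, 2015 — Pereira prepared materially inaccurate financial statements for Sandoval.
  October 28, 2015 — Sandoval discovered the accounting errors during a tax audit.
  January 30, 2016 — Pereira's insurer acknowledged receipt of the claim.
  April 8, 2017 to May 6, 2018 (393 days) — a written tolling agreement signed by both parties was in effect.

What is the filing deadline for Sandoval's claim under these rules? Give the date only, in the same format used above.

Under the discovery rule, the claim accrued on October 28, 2015, when Sandoval discovered the injury — not on the June 27, 2015 date of the underlying act.
The untolled deadline — 30 months after October 28, 2015 — is April 28, 2018.
The period was tolled for 393 days by the written tolling agreement (April 8, 2017 to May 6, 2018), pushing the deadline to May 26, 2019.
None of the other events listed affects the running of the period under the stated rules.

May 26, 2019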